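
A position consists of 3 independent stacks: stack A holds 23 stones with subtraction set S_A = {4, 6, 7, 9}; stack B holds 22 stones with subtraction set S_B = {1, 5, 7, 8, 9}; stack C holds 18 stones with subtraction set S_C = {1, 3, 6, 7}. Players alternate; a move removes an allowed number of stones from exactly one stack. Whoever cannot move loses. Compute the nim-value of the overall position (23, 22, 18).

Stack A, S = {4, 6, 7, 9}:
G(0) = 0
G(1) = mex{} = 0
G(2) = mex{} = 0
G(3) = mex{} = 0
G(4) = mex{0} = 1
G(5) = mex{0} = 1
G(6) = mex{0,0} = 1
G(7) = mex{0,0,0} = 1
G(8) = mex{1,0,0} = 2
G(9) = mex{1,0,0,0} = 2
G(10) = mex{1,1,0,0} = 2
G(11) = mex{1,1,1,0} = 2
G(12) = mex{2,1,1,0} = 3
G(13) = mex{2,1,1,1} = 0
G(14) = mex{2,2,1,1} = 0
G(15) = mex{2,2,2,1} = 0
G(16) = mex{3,2,2,1} = 0
G(17) = mex{0,2,2,2} = 1
G(18) = mex{0,3,2,2} = 1
G(19) = mex{0,0,3,2} = 1
G(20) = mex{0,0,0,2} = 1
G(21) = mex{1,0,0,3} = 2
G(22) = mex{1,0,0,0} = 2
G(23) = mex{1,1,0,0} = 2
G_A(23) = 2.
Stack B, S = {1, 5, 7, 8, 9}:
n :  0  1  2  3  4  5  6  7  8  9 10 11 12 13 14 15 16 17 18 19 20 21 22
G :  0  1  0  1  0  1  0  1  2  3  2  3  2  3  2  3  0  1  0  1  0  1  0
G_B(22) = 0.
Stack C, S = {1, 3, 6, 7}:
n :  0  1  2  3  4  5  6  7  8  9 10 11 12 13 14 15 16 17 18
G :  0  1  0  1  0  1  2  3  2  3  2  3  0  1  0  1  0  1  2
G_C(18) = 2.
Combined Grundy value = 2 ⊕ 0 ⊕ 2 = 0.

0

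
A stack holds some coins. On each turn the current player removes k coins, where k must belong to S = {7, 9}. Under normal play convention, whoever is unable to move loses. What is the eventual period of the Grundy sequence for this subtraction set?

G(0) = 0
G(1) = mex{} = 0
G(2) = mex{} = 0
G(3) = mex{} = 0
G(4) = mex{} = 0
G(5) = mex{} = 0
G(6) = mex{} = 0
G(7) = mex{0} = 1
G(8) = mex{0} = 1
G(9) = mex{0,0} = 1
G(10) = mex{0,0} = 1
G(11) = mex{0,0} = 1
G(12) = mex{0,0} = 1
G(13) = mex{0,0} = 1
G(14) = mex{1,0} = 2
G(15) = mex{1,0} = 2
G(16) = mex{1,1} = 0
G(17) = mex{1,1} = 0
G(18) = mex{1,1} = 0
G(19) = mex{1,1} = 0
G(20) = mex{1,1} = 0
G(21) = mex{2,1} = 0
G(22) = mex{2,1} = 0
G(23) = mex{0,2} = 1
G(24) = mex{0,2} = 1
G(25) = mex{0,0} = 1
G(26) = mex{0,0} = 1
G(27) = mex{0,0} = 1
G(28) = mex{0,0} = 1
G(29) = mex{0,0} = 1
G(30) = mex{1,0} = 2
G(31) = mex{1,0} = 2
G(32) = mex{1,1} = 0
G(33) = mex{1,1} = 0
G(n+16) = G(n) holds for n = 0,…,8 (a full window of length max(S) = 9), so the sequence is purely periodic with period 16.

16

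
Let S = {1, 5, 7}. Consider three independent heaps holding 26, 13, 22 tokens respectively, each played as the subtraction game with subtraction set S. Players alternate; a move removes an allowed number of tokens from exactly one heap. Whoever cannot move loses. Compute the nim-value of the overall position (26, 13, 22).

All heaps use S = {1, 5, 7}:
G(0) = 0
G(1) = mex{0} = 1
G(2) = mex{1} = 0
G(3) = mex{0} = 1
G(4) = mex{1} = 0
G(5) = mex{0,0} = 1
G(6) = mex{1,1} = 0
G(7) = mex{0,0,0} = 1
G(8) = mex{1,1,1} = 0
G(9) = mex{0,0,0} = 1
G(10) = mex{1,1,1} = 0
G(11) = mex{0,0,0} = 1
G(12) = mex{1,1,1} = 0
G(13) = mex{0,0,0} = 1
G(14) = mex{1,1,1} = 0
G(15) = mex{0,0,0} = 1
G(16) = mex{1,1,1} = 0
G(17) = mex{0,0,0} = 1
G(18) = mex{1,1,1} = 0
G(19) = mex{0,0,0} = 1
G(20) = mex{1,1,1} = 0
G(21) = mex{0,0,0} = 1
G(22) = mex{1,1,1} = 0
G(23) = mex{0,0,0} = 1
G(24) = mex{1,1,1} = 0
G(25) = mex{0,0,0} = 1
G(26) = mex{1,1,1} = 0
Heap A: G(26) = 0.
Heap B: G(13) = 1.
Heap C: G(22) = 0.
Combined Grundy value = 0 ⊕ 1 ⊕ 0 = 1.

1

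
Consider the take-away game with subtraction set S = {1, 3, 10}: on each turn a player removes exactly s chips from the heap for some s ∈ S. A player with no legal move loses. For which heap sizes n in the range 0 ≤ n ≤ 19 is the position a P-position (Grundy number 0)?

0, 2, 4, 6, 8, 13, 15, 17, 19

G(0) = 0
G(1) = mex{0} = 1
G(2) = mex{1} = 0
G(3) = mex{0,0} = 1
G(4) = mex{1,1} = 0
G(5) = mex{0,0} = 1
G(6) = mex{1,1} = 0
G(7) = mex{0,0} = 1
G(8) = mex{1,1} = 0
G(9) = mex{0,0} = 1
G(10) = mex{1,1,0} = 2
G(11) = mex{2,0,1} = 3
G(12) = mex{3,1,0} = 2
G(13) = mex{2,2,1} = 0
G(14) = mex{0,3,0} = 1
G(15) = mex{1,2,1} = 0
G(16) = mex{0,0,0} = 1
G(17) = mex{1,1,1} = 0
G(18) = mex{0,0,0} = 1
G(19) = mex{1,1,1} = 0
P-positions are exactly the n with G(n) = 0.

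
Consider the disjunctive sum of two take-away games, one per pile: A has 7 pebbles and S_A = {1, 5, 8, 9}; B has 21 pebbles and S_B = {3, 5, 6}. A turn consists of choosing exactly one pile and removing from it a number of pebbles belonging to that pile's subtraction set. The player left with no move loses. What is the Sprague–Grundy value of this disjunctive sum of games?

Pile A, S = {1, 5, 8, 9}:
G(0) = 0
G(1) = mex{0} = 1
G(2) = mex{1} = 0
G(3) = mex{0} = 1
G(4) = mex{1} = 0
G(5) = mex{0,0} = 1
G(6) = mex{1,1} = 0
G(7) = mex{0,0} = 1
G_A(7) = 1.
Pile B, S = {3, 5, 6}:
n :  0  1  2  3  4  5  6  7  8  9 10 11 12 13 14 15 16 17 18 19 20 21
G :  0  0  0  1  1  1  2  2  2  0  0  0  1  1  1  2  2  2  0  0  0  1
G_B(21) = 1.
Combined Grundy value = 1 ⊕ 1 = 0.

0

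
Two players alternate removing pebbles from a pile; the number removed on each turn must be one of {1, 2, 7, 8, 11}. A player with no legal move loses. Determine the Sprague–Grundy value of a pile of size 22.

1

n :  0  1  2  3  4  5  6  7  8  9 10 11 12 13 14 15 16 17 18 19 20 21 22
G :  0  1  2  0  1  2  0  1  2  0  1  2  0  1  2  0  1  2  0  1  2  0  1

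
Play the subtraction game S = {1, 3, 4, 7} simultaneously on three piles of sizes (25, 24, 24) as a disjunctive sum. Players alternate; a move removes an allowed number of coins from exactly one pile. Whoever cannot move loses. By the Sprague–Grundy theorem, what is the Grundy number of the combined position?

1

All piles use S = {1, 3, 4, 7}:
n :  0  1  2  3  4  5  6  7  8  9 10 11 12 13 14 15 16 17 18 19 20 21 22 23 24 25
G :  0  1  0  1  2  3  2  3  0  1  0  1  2  3  2  3  0  1  0  1  2  3  2  3  0  1
Pile A: G(25) = 1.
Pile B: G(24) = 0.
Pile C: G(24) = 0.
Combined Grundy value = 1 ⊕ 0 ⊕ 0 = 1.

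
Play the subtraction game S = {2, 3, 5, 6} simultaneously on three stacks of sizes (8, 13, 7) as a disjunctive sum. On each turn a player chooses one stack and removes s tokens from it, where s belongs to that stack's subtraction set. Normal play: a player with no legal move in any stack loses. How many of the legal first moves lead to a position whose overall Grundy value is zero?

5

All stacks use S = {2, 3, 5, 6}:
n :  0  1  2  3  4  5  6  7  8  9 10 11 12 13
G :  0  0  1  1  2  2  3  3  0  0  1  1  2  2
Stack A: G(8) = 0.
Stack B: G(13) = 2.
Stack C: G(7) = 3.
Combined Grundy value = 0 ⊕ 2 ⊕ 3 = 1.
A winning move leaves total XOR = 0, i.e. changes one component's Grundy value g to g ⊕ X where X is the current total.
Stack A: need g' = 0⊕1 = 1. Options: 8−2→G=3, 8−3→G=2, 8−5→G=1, 8−6→G=1. Hits: 2.
Stack B: need g' = 2⊕1 = 3. Options: 13−2→G=1, 13−3→G=1, 13−5→G=0, 13−6→G=3. Hits: 1.
Stack C: need g' = 3⊕1 = 2. Options: 7−2→G=2, 7−3→G=2, 7−5→G=1, 7−6→G=0. Hits: 2.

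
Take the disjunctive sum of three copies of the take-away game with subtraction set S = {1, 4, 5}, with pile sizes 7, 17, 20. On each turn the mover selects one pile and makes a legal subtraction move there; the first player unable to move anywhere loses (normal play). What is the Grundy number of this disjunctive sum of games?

0

All piles use S = {1, 4, 5}:
n :  0  1  2  3  4  5  6  7  8  9 10 11 12 13 14 15 16 17 18 19 20
G :  0  1  0  1  2  3  2  3  0  1  0  1  2  3  2  3  0  1  0  1  2
Pile A: G(7) = 3.
Pile B: G(17) = 1.
Pile C: G(20) = 2.
Combined Grundy value = 3 ⊕ 1 ⊕ 2 = 0.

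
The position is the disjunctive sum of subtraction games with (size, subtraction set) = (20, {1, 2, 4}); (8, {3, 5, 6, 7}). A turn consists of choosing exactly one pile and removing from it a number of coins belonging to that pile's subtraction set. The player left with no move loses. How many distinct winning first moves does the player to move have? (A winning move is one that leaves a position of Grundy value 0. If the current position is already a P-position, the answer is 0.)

Pile A, S = {1, 2, 4}:
G(0) = 0
G(1) = mex{0} = 1
G(2) = mex{1,0} = 2
G(3) = mex{2,1} = 0
G(4) = mex{0,2,0} = 1
G(5) = mex{1,0,1} = 2
G(6) = mex{2,1,2} = 0
G(7) = mex{0,2,0} = 1
G(8) = mex{1,0,1} = 2
G(9) = mex{2,1,2} = 0
G(10) = mex{0,2,0} = 1
G(11) = mex{1,0,1} = 2
G(12) = mex{2,1,2} = 0
G(13) = mex{0,2,0} = 1
G(14) = mex{1,0,1} = 2
G(15) = mex{2,1,2} = 0
G(16) = mex{0,2,0} = 1
G(17) = mex{1,0,1} = 2
G(18) = mex{2,1,2} = 0
G(19) = mex{0,2,0} = 1
G(20) = mex{1,0,1} = 2
G_A(20) = 2.
Pile B, S = {3, 5, 6, 7}:
n : 0 1 2 3 4 5 6 7 8
G : 0 0 0 1 1 1 2 2 2
G_B(8) = 2.
Combined Grundy value = 2 ⊕ 2 = 0.
A winning move leaves total XOR = 0, i.e. changes one component's Grundy value g to g ⊕ X where X is the current total.
Pile A: target g' = 2⊕0 = 2, but every legal move changes the Grundy value (mex property), so 0 moves.
Pile B: target g' = 2⊕0 = 2, but every legal move changes the Grundy value (mex property), so 0 moves.

0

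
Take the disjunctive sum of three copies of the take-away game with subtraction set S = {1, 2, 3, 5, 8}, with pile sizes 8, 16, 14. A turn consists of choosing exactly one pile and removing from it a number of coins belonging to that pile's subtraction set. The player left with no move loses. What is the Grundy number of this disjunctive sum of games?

All piles use S = {1, 2, 3, 5, 8}:
G(0) = 0
G(1) = mex{0} = 1
G(2) = mex{1,0} = 2
G(3) = mex{2,1,0} = 3
G(4) = mex{3,2,1} = 0
G(5) = mex{0,3,2,0} = 1
G(6) = mex{1,0,3,1} = 2
G(7) = mex{2,1,0,2} = 3
G(8) = mex{3,2,1,3,0} = 4
G(9) = mex{4,3,2,0,1} = 5
G(10) = mex{5,4,3,1,2} = 0
G(11) = mex{0,5,4,2,3} = 1
G(12) = mex{1,0,5,3,0} = 2
G(13) = mex{2,1,0,4,1} = 3
G(14) = mex{3,2,1,5,2} = 0
G(15) = mex{0,3,2,0,3} = 1
G(16) = mex{1,0,3,1,4} = 2
Pile A: G(8) = 4.
Pile B: G(16) = 2.
Pile C: G(14) = 0.
Combined Grundy value = 4 ⊕ 2 ⊕ 0 = 6.

6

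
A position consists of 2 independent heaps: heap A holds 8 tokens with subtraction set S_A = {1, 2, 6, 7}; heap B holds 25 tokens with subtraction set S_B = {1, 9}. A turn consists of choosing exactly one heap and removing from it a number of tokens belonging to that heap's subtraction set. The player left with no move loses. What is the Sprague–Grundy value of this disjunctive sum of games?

Heap A, S = {1, 2, 6, 7}:
G(0) = 0
G(1) = mex{0} = 1
G(2) = mex{1,0} = 2
G(3) = mex{2,1} = 0
G(4) = mex{0,2} = 1
G(5) = mex{1,0} = 2
G(6) = mex{2,1,0} = 3
G(7) = mex{3,2,1,0} = 4
G(8) = mex{4,3,2,1} = 0
G_A(8) = 0.
Heap B, S = {1, 9}:
n :  0  1  2  3  4  5  6  7  8  9 10 11 12 13 14 15 16 17 18 19 20 21 22 23 24 25
G :  0  1  0  1  0  1  0  1  0  1  0  1  0  1  0  1  0  1  0  1  0  1  0  1  0  1
G_B(25) = 1.
Combined Grundy value = 0 ⊕ 1 = 1.

1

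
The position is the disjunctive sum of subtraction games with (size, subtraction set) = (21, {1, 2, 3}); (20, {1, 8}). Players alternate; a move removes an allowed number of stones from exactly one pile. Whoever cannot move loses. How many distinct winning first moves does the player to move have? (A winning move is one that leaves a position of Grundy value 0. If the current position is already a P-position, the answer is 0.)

Pile A, S = {1, 2, 3}:
G(0) = 0
G(1) = mex{0} = 1
G(2) = mex{1,0} = 2
G(3) = mex{2,1,0} = 3
G(4) = mex{3,2,1} = 0
G(5) = mex{0,3,2} = 1
G(6) = mex{1,0,3} = 2
G(7) = mex{2,1,0} = 3
G(8) = mex{3,2,1} = 0
G(9) = mex{0,3,2} = 1
G(10) = mex{1,0,3} = 2
G(11) = mex{2,1,0} = 3
G(12) = mex{3,2,1} = 0
G(13) = mex{0,3,2} = 1
G(14) = mex{1,0,3} = 2
G(15) = mex{2,1,0} = 3
G(16) = mex{3,2,1} = 0
G(17) = mex{0,3,2} = 1
G(18) = mex{1,0,3} = 2
G(19) = mex{2,1,0} = 3
G(20) = mex{3,2,1} = 0
G(21) = mex{0,3,2} = 1
G_A(21) = 1.
Pile B, S = {1, 8}:
G(0) = 0
G(1) = mex{0} = 1
G(2) = mex{1} = 0
G(3) = mex{0} = 1
G(4) = mex{1} = 0
G(5) = mex{0} = 1
G(6) = mex{1} = 0
G(7) = mex{0} = 1
G(8) = mex{1,0} = 2
G(9) = mex{2,1} = 0
G(10) = mex{0,0} = 1
G(11) = mex{1,1} = 0
G(12) = mex{0,0} = 1
G(13) = mex{1,1} = 0
G(14) = mex{0,0} = 1
G(15) = mex{1,1} = 0
G(16) = mex{0,2} = 1
G(17) = mex{1,0} = 2
G(18) = mex{2,1} = 0
G(19) = mex{0,0} = 1
G(20) = mex{1,1} = 0
G_B(20) = 0.
Combined Grundy value = 1 ⊕ 0 = 1.
A winning move leaves total XOR = 0, i.e. changes one component's Grundy value g to g ⊕ X where X is the current total.
Pile A: need g' = 1⊕1 = 0. Options: 21−1→G=0, 21−2→G=3, 21−3→G=2. Hits: 1.
Pile B: need g' = 0⊕1 = 1. Options: 20−1→G=1, 20−8→G=1. Hits: 2.

3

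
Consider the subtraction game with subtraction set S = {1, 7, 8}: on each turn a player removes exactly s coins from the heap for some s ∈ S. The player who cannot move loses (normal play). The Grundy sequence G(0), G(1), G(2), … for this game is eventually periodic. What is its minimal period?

n :  0  1  2  3  4  5  6  7  8  9 10 11 12 13 14 15 16 17 18 19 20 21 22 23 24 25 26 27 28 29 30 31
G :  0  1  0  1  0  1  0  1  2  3  2  3  2  3  2  0  1  0  1  0  1  0  1  2  3  2  3  2  3  2  0  1
G(n+15) = G(n) holds for n = 0,…,7 (a full window of length max(S) = 8), so the sequence is purely periodic with period 15.

15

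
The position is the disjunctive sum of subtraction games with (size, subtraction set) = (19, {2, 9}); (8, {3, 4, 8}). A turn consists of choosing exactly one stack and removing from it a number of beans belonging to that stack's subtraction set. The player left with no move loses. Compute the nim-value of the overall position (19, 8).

Stack A, S = {2, 9}:
n :  0  1  2  3  4  5  6  7  8  9 10 11 12 13 14 15 16 17 18 19
G :  0  0  1  1  0  0  1  1  0  2  1  0  0  1  1  0  0  1  1  0
G_A(19) = 0.
Stack B, S = {3, 4, 8}:
G(0) = 0
G(1) = mex{} = 0
G(2) = mex{} = 0
G(3) = mex{0} = 1
G(4) = mex{0,0} = 1
G(5) = mex{0,0} = 1
G(6) = mex{1,0} = 2
G(7) = mex{1,1} = 0
G(8) = mex{1,1,0} = 2
G_B(8) = 2.
Combined Grundy value = 0 ⊕ 2 = 2.

2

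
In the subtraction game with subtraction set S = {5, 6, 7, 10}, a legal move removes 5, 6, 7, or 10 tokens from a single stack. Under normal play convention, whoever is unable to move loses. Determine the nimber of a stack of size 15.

G(0) = 0
G(1) = mex{} = 0
G(2) = mex{} = 0
G(3) = mex{} = 0
G(4) = mex{} = 0
G(5) = mex{0} = 1
G(6) = mex{0,0} = 1
G(7) = mex{0,0,0} = 1
G(8) = mex{0,0,0} = 1
G(9) = mex{0,0,0} = 1
G(10) = mex{1,0,0,0} = 2
G(11) = mex{1,1,0,0} = 2
G(12) = mex{1,1,1,0} = 2
G(13) = mex{1,1,1,0} = 2
G(14) = mex{1,1,1,0} = 2
G(15) = mex{2,1,1,1} = 0

0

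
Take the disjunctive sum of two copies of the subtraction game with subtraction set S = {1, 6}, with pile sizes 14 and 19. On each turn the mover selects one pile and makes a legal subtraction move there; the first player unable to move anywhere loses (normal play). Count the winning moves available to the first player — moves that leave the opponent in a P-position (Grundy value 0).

2

All piles use S = {1, 6}:
G(0) = 0
G(1) = mex{0} = 1
G(2) = mex{1} = 0
G(3) = mex{0} = 1
G(4) = mex{1} = 0
G(5) = mex{0} = 1
G(6) = mex{1,0} = 2
G(7) = mex{2,1} = 0
G(8) = mex{0,0} = 1
G(9) = mex{1,1} = 0
G(10) = mex{0,0} = 1
G(11) = mex{1,1} = 0
G(12) = mex{0,2} = 1
G(13) = mex{1,0} = 2
G(14) = mex{2,1} = 0
G(15) = mex{0,0} = 1
G(16) = mex{1,1} = 0
G(17) = mex{0,0} = 1
G(18) = mex{1,1} = 0
G(19) = mex{0,2} = 1
Pile A: G(14) = 0.
Pile B: G(19) = 1.
Combined Grundy value = 0 ⊕ 1 = 1.
A winning move leaves total XOR = 0, i.e. changes one component's Grundy value g to g ⊕ X where X is the current total.
Pile A: need g' = 0⊕1 = 1. Options: 14−1→G=2, 14−6→G=1. Hits: 1.
Pile B: need g' = 1⊕1 = 0. Options: 19−1→G=0, 19−6→G=2. Hits: 1.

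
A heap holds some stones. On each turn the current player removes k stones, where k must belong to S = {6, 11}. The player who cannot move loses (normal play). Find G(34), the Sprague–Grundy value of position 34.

0

G(0) = 0
G(1) = mex{} = 0
G(2) = mex{} = 0
G(3) = mex{} = 0
G(4) = mex{} = 0
G(5) = mex{} = 0
G(6) = mex{0} = 1
G(7) = mex{0} = 1
G(8) = mex{0} = 1
G(9) = mex{0} = 1
G(10) = mex{0} = 1
G(11) = mex{0,0} = 1
G(12) = mex{1,0} = 2
G(13) = mex{1,0} = 2
G(14) = mex{1,0} = 2
G(15) = mex{1,0} = 2
G(16) = mex{1,0} = 2
G(17) = mex{1,1} = 0
G(18) = mex{2,1} = 0
G(19) = mex{2,1} = 0
G(20) = mex{2,1} = 0
G(21) = mex{2,1} = 0
G(22) = mex{2,1} = 0
G(23) = mex{0,2} = 1
G(24) = mex{0,2} = 1
G(25) = mex{0,2} = 1
G(26) = mex{0,2} = 1
G(27) = mex{0,2} = 1
G(28) = mex{0,0} = 1
G(29) = mex{1,0} = 2
G(30) = mex{1,0} = 2
G(31) = mex{1,0} = 2
G(32) = mex{1,0} = 2
G(33) = mex{1,0} = 2
G(34) = mex{1,1} = 0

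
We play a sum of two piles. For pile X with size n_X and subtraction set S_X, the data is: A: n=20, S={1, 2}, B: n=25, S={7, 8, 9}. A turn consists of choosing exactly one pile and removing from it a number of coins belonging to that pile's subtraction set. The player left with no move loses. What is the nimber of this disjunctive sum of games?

3

Pile A, S = {1, 2}:
n :  0  1  2  3  4  5  6  7  8  9 10 11 12 13 14 15 16 17 18 19 20
G :  0  1  2  0  1  2  0  1  2  0  1  2  0  1  2  0  1  2  0  1  2
G_A(20) = 2.
Pile B, S = {7, 8, 9}:
G(0) = 0
G(1) = mex{} = 0
G(2) = mex{} = 0
G(3) = mex{} = 0
G(4) = mex{} = 0
G(5) = mex{} = 0
G(6) = mex{} = 0
G(7) = mex{0} = 1
G(8) = mex{0,0} = 1
G(9) = mex{0,0,0} = 1
G(10) = mex{0,0,0} = 1
G(11) = mex{0,0,0} = 1
G(12) = mex{0,0,0} = 1
G(13) = mex{0,0,0} = 1
G(14) = mex{1,0,0} = 2
G(15) = mex{1,1,0} = 2
G(16) = mex{1,1,1} = 0
G(17) = mex{1,1,1} = 0
G(18) = mex{1,1,1} = 0
G(19) = mex{1,1,1} = 0
G(20) = mex{1,1,1} = 0
G(21) = mex{2,1,1} = 0
G(22) = mex{2,2,1} = 0
G(23) = mex{0,2,2} = 1
G(24) = mex{0,0,2} = 1
G(25) = mex{0,0,0} = 1
G_B(25) = 1.
Combined Grundy value = 2 ⊕ 1 = 3.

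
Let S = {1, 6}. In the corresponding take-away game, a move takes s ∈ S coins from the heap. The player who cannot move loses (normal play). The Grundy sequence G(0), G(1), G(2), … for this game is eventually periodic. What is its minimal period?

7

n :  0  1  2  3  4  5  6  7  8  9 10 11 12 13 14 15
G :  0  1  0  1  0  1  2  0  1  0  1  0  1  2  0  1
G(n+7) = G(n) holds for n = 0,…,5 (a full window of length max(S) = 6), so the sequence is purely periodic with period 7.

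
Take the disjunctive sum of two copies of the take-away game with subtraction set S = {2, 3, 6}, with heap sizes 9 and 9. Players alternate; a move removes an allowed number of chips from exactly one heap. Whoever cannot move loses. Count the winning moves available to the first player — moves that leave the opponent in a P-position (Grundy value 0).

0

All heaps use S = {2, 3, 6}:
n : 0 1 2 3 4 5 6 7 8 9
G : 0 0 1 1 2 0 3 1 2 0
Heap A: G(9) = 0.
Heap B: G(9) = 0.
Combined Grundy value = 0 ⊕ 0 = 0.
A winning move leaves total XOR = 0, i.e. changes one component's Grundy value g to g ⊕ X where X is the current total.
Heap A: target g' = 0⊕0 = 0, but every legal move changes the Grundy value (mex property), so 0 moves.
Heap B: target g' = 0⊕0 = 0, but every legal move changes the Grundy value (mex property), so 0 moves.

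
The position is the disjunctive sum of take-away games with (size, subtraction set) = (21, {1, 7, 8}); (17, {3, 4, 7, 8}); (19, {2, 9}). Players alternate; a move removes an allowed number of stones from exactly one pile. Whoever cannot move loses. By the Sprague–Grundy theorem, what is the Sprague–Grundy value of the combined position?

Pile A, S = {1, 7, 8}:
n :  0  1  2  3  4  5  6  7  8  9 10 11 12 13 14 15 16 17 18 19 20 21
G :  0  1  0  1  0  1  0  1  2  3  2  3  2  3  2  0  1  0  1  0  1  0
G_A(21) = 0.
Pile B, S = {3, 4, 7, 8}:
n :  0  1  2  3  4  5  6  7  8  9 10 11 12 13 14 15 16 17
G :  0  0  0  1  1  1  2  2  2  3  3  0  0  0  1  1  1  2
G_B(17) = 2.
Pile C, S = {2, 9}:
G(0) = 0
G(1) = mex{} = 0
G(2) = mex{0} = 1
G(3) = mex{0} = 1
G(4) = mex{1} = 0
G(5) = mex{1} = 0
G(6) = mex{0} = 1
G(7) = mex{0} = 1
G(8) = mex{1} = 0
G(9) = mex{1,0} = 2
G(10) = mex{0,0} = 1
G(11) = mex{2,1} = 0
G(12) = mex{1,1} = 0
G(13) = mex{0,0} = 1
G(14) = mex{0,0} = 1
G(15) = mex{1,1} = 0
G(16) = mex{1,1} = 0
G(17) = mex{0,0} = 1
G(18) = mex{0,2} = 1
G(19) = mex{1,1} = 0
G_C(19) = 0.
Combined Grundy value = 0 ⊕ 2 ⊕ 0 = 2.

2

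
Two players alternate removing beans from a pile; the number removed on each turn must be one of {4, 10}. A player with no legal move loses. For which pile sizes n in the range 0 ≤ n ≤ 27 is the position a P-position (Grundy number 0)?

n :  0  1  2  3  4  5  6  7  8  9 10 11 12 13 14 15 16 17 18 19 20 21 22 23 24 25 26 27
G :  0  0  0  0  1  1  1  1  0  0  2  2  1  1  0  0  0  0  1  1  1  1  0  0  2  2  1  1
P-positions are exactly the n with G(n) = 0.

0, 1, 2, 3, 8, 9, 14, 15, 16, 17, 22, 23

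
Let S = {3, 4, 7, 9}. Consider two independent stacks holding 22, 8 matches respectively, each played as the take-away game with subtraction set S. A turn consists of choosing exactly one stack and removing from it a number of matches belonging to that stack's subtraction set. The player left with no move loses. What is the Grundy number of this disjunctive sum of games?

1

All stacks use S = {3, 4, 7, 9}:
G(0) = 0
G(1) = mex{} = 0
G(2) = mex{} = 0
G(3) = mex{0} = 1
G(4) = mex{0,0} = 1
G(5) = mex{0,0} = 1
G(6) = mex{1,0} = 2
G(7) = mex{1,1,0} = 2
G(8) = mex{1,1,0} = 2
G(9) = mex{2,1,0,0} = 3
G(10) = mex{2,2,1,0} = 3
G(11) = mex{2,2,1,0} = 3
G(12) = mex{3,2,1,1} = 0
G(13) = mex{3,3,2,1} = 0
G(14) = mex{3,3,2,1} = 0
G(15) = mex{0,3,2,2} = 1
G(16) = mex{0,0,3,2} = 1
G(17) = mex{0,0,3,2} = 1
G(18) = mex{1,0,3,3} = 2
G(19) = mex{1,1,0,3} = 2
G(20) = mex{1,1,0,3} = 2
G(21) = mex{2,1,0,0} = 3
G(22) = mex{2,2,1,0} = 3
Stack A: G(22) = 3.
Stack B: G(8) = 2.
Combined Grundy value = 3 ⊕ 2 = 1.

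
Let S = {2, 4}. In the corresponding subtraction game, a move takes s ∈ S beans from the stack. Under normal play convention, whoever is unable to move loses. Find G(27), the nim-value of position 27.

G(0) = 0
G(1) = mex{} = 0
G(2) = mex{0} = 1
G(3) = mex{0} = 1
G(4) = mex{1,0} = 2
G(5) = mex{1,0} = 2
G(6) = mex{2,1} = 0
G(7) = mex{2,1} = 0
G(8) = mex{0,2} = 1
G(9) = mex{0,2} = 1
G(10) = mex{1,0} = 2
G(11) = mex{1,0} = 2
G(12) = mex{2,1} = 0
G(13) = mex{2,1} = 0
G(14) = mex{0,2} = 1
G(15) = mex{0,2} = 1
G(16) = mex{1,0} = 2
G(17) = mex{1,0} = 2
G(18) = mex{2,1} = 0
G(19) = mex{2,1} = 0
G(20) = mex{0,2} = 1
G(21) = mex{0,2} = 1
G(22) = mex{1,0} = 2
G(23) = mex{1,0} = 2
G(24) = mex{2,1} = 0
G(25) = mex{2,1} = 0
G(26) = mex{0,2} = 1
G(27) = mex{0,2} = 1

1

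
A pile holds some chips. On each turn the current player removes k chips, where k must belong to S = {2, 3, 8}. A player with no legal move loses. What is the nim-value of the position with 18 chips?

n :  0  1  2  3  4  5  6  7  8  9 10 11 12 13 14 15 16 17 18
G :  0  0  1  1  2  0  0  1  1  2  0  0  1  1  2  0  0  1  1

1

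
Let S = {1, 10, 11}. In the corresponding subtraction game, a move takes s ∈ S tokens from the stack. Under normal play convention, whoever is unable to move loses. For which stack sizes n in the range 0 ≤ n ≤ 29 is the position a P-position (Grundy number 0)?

0, 2, 4, 6, 8, 20, 22, 24, 26, 28

G(0) = 0
G(1) = mex{0} = 1
G(2) = mex{1} = 0
G(3) = mex{0} = 1
G(4) = mex{1} = 0
G(5) = mex{0} = 1
G(6) = mex{1} = 0
G(7) = mex{0} = 1
G(8) = mex{1} = 0
G(9) = mex{0} = 1
G(10) = mex{1,0} = 2
G(11) = mex{2,1,0} = 3
G(12) = mex{3,0,1} = 2
G(13) = mex{2,1,0} = 3
G(14) = mex{3,0,1} = 2
G(15) = mex{2,1,0} = 3
G(16) = mex{3,0,1} = 2
G(17) = mex{2,1,0} = 3
G(18) = mex{3,0,1} = 2
G(19) = mex{2,1,0} = 3
G(20) = mex{3,2,1} = 0
G(21) = mex{0,3,2} = 1
G(22) = mex{1,2,3} = 0
G(23) = mex{0,3,2} = 1
G(24) = mex{1,2,3} = 0
G(25) = mex{0,3,2} = 1
G(26) = mex{1,2,3} = 0
G(27) = mex{0,3,2} = 1
G(28) = mex{1,2,3} = 0
G(29) = mex{0,3,2} = 1
P-positions are exactly the n with G(n) = 0.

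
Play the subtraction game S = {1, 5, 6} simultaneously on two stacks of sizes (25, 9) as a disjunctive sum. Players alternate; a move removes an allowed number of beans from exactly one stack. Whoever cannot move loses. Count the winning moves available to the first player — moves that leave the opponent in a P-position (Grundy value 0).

All stacks use S = {1, 5, 6}:
n :  0  1  2  3  4  5  6  7  8  9 10 11 12 13 14 15 16 17 18 19 20 21 22 23 24 25
G :  0  1  0  1  0  1  2  3  2  3  2  0  1  0  1  0  1  2  3  2  3  2  0  1  0  1
Stack A: G(25) = 1.
Stack B: G(9) = 3.
Combined Grundy value = 1 ⊕ 3 = 2.
A winning move leaves total XOR = 0, i.e. changes one component's Grundy value g to g ⊕ X where X is the current total.
Stack A: need g' = 1⊕2 = 3. Options: 25−1→G=0, 25−5→G=3, 25−6→G=2. Hits: 1.
Stack B: need g' = 3⊕2 = 1. Options: 9−1→G=2, 9−5→G=0, 9−6→G=1. Hits: 1.

2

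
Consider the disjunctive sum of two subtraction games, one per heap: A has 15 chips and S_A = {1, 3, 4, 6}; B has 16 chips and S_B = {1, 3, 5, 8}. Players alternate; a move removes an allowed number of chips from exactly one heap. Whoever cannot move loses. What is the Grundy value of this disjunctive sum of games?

0

Heap A, S = {1, 3, 4, 6}:
n :  0  1  2  3  4  5  6  7  8  9 10 11 12 13 14 15
G :  0  1  0  1  2  3  2  0  1  0  1  2  3  2  0  1
G_A(15) = 1.
Heap B, S = {1, 3, 5, 8}:
G(0) = 0
G(1) = mex{0} = 1
G(2) = mex{1} = 0
G(3) = mex{0,0} = 1
G(4) = mex{1,1} = 0
G(5) = mex{0,0,0} = 1
G(6) = mex{1,1,1} = 0
G(7) = mex{0,0,0} = 1
G(8) = mex{1,1,1,0} = 2
G(9) = mex{2,0,0,1} = 3
G(10) = mex{3,1,1,0} = 2
G(11) = mex{2,2,0,1} = 3
G(12) = mex{3,3,1,0} = 2
G(13) = mex{2,2,2,1} = 0
G(14) = mex{0,3,3,0} = 1
G(15) = mex{1,2,2,1} = 0
G(16) = mex{0,0,3,2} = 1
G_B(16) = 1.
Combined Grundy value = 1 ⊕ 1 = 0.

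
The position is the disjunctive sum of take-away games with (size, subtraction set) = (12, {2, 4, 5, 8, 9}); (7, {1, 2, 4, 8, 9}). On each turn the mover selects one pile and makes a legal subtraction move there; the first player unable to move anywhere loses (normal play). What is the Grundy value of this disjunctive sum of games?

2

Pile A, S = {2, 4, 5, 8, 9}:
G(0) = 0
G(1) = mex{} = 0
G(2) = mex{0} = 1
G(3) = mex{0} = 1
G(4) = mex{1,0} = 2
G(5) = mex{1,0,0} = 2
G(6) = mex{2,1,0} = 3
G(7) = mex{2,1,1} = 0
G(8) = mex{3,2,1,0} = 4
G(9) = mex{0,2,2,0,0} = 1
G(10) = mex{4,3,2,1,0} = 5
G(11) = mex{1,0,3,1,1} = 2
G(12) = mex{5,4,0,2,1} = 3
G_A(12) = 3.
Pile B, S = {1, 2, 4, 8, 9}:
G(0) = 0
G(1) = mex{0} = 1
G(2) = mex{1,0} = 2
G(3) = mex{2,1} = 0
G(4) = mex{0,2,0} = 1
G(5) = mex{1,0,1} = 2
G(6) = mex{2,1,2} = 0
G(7) = mex{0,2,0} = 1
G_B(7) = 1.
Combined Grundy value = 3 ⊕ 1 = 2.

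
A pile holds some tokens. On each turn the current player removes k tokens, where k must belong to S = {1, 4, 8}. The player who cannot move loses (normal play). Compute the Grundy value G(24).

n :  0  1  2  3  4  5  6  7  8  9 10 11 12 13 14 15 16 17 18 19 20 21 22 23 24
G :  0  1  0  1  2  0  1  0  1  2  3  2  0  1  0  1  2  0  1  0  1  2  3  2  0

0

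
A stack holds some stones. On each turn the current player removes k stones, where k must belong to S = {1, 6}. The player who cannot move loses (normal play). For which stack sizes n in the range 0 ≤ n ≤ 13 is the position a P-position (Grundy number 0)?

0, 2, 4, 7, 9, 11

n :  0  1  2  3  4  5  6  7  8  9 10 11 12 13
G :  0  1  0  1  0  1  2  0  1  0  1  0  1  2
P-positions are exactly the n with G(n) = 0.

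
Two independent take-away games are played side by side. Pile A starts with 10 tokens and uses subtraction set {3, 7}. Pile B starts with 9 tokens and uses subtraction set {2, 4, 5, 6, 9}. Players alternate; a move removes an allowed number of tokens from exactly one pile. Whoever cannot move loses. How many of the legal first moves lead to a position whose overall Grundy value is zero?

1

Pile A, S = {3, 7}:
n :  0  1  2  3  4  5  6  7  8  9 10
G :  0  0  0  1  1  1  0  2  2  1  0
G_A(10) = 0.
Pile B, S = {2, 4, 5, 6, 9}:
n : 0 1 2 3 4 5 6 7 8 9
G : 0 0 1 1 2 2 3 3 0 4
G_B(9) = 4.
Combined Grundy value = 0 ⊕ 4 = 4.
A winning move leaves total XOR = 0, i.e. changes one component's Grundy value g to g ⊕ X where X is the current total.
Pile A: need g' = 0⊕4 = 4. Options: 10−3→G=2, 10−7→G=1. Hits: 0.
Pile B: need g' = 4⊕4 = 0. Options: 9−2→G=3, 9−4→G=2, 9−5→G=2, 9−6→G=1, 9−9→G=0. Hits: 1.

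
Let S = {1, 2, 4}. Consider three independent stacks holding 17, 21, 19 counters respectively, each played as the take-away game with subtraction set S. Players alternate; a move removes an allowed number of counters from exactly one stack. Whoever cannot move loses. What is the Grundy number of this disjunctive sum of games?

All stacks use S = {1, 2, 4}:
n :  0  1  2  3  4  5  6  7  8  9 10 11 12 13 14 15 16 17 18 19 20 21
G :  0  1  2  0  1  2  0  1  2  0  1  2  0  1  2  0  1  2  0  1  2  0
Stack A: G(17) = 2.
Stack B: G(21) = 0.
Stack C: G(19) = 1.
Combined Grundy value = 2 ⊕ 0 ⊕ 1 = 3.

3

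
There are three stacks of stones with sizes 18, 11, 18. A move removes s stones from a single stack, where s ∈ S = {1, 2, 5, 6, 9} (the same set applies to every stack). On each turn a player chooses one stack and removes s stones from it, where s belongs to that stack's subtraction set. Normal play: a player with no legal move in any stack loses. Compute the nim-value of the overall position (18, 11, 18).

1

All stacks use S = {1, 2, 5, 6, 9}:
n :  0  1  2  3  4  5  6  7  8  9 10 11 12 13 14 15 16 17 18
G :  0  1  2  0  1  2  3  0  1  2  0  1  2  3  0  1  2  0  1
Stack A: G(18) = 1.
Stack B: G(11) = 1.
Stack C: G(18) = 1.
Combined Grundy value = 1 ⊕ 1 ⊕ 1 = 1.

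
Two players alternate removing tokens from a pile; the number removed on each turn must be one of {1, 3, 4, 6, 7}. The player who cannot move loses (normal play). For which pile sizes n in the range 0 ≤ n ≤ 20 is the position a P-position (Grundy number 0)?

n :  0  1  2  3  4  5  6  7  8  9 10 11 12 13 14 15 16 17 18 19 20
G :  0  1  0  1  2  3  2  3  4  5  0  1  0  1  2  3  2  3  4  5  0
P-positions are exactly the n with G(n) = 0.

0, 2, 10, 12, 20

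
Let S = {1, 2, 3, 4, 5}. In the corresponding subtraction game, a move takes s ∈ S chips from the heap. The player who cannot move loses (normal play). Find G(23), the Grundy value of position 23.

5

n :  0  1  2  3  4  5  6  7  8  9 10 11 12 13 14 15 16 17 18 19 20 21 22 23
G :  0  1  2  3  4  5  0  1  2  3  4  5  0  1  2  3  4  5  0  1  2  3  4  5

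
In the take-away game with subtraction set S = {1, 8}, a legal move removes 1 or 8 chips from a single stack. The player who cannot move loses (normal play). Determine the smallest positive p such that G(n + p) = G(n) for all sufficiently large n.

G(0) = 0
G(1) = mex{0} = 1
G(2) = mex{1} = 0
G(3) = mex{0} = 1
G(4) = mex{1} = 0
G(5) = mex{0} = 1
G(6) = mex{1} = 0
G(7) = mex{0} = 1
G(8) = mex{1,0} = 2
G(9) = mex{2,1} = 0
G(10) = mex{0,0} = 1
G(11) = mex{1,1} = 0
G(12) = mex{0,0} = 1
G(13) = mex{1,1} = 0
G(14) = mex{0,0} = 1
G(15) = mex{1,1} = 0
G(16) = mex{0,2} = 1
G(17) = mex{1,0} = 2
G(18) = mex{2,1} = 0
G(19) = mex{0,0} = 1
G(n+9) = G(n) holds for n = 0,…,7 (a full window of length max(S) = 8), so the sequence is purely periodic with period 9.

9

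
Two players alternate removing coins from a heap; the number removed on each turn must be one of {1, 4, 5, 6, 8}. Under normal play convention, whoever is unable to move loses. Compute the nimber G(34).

G(0) = 0
G(1) = mex{0} = 1
G(2) = mex{1} = 0
G(3) = mex{0} = 1
G(4) = mex{1,0} = 2
G(5) = mex{2,1,0} = 3
G(6) = mex{3,0,1,0} = 2
G(7) = mex{2,1,0,1} = 3
G(8) = mex{3,2,1,0,0} = 4
G(9) = mex{4,3,2,1,1} = 0
G(10) = mex{0,2,3,2,0} = 1
G(11) = mex{1,3,2,3,1} = 0
G(12) = mex{0,4,3,2,2} = 1
G(13) = mex{1,0,4,3,3} = 2
G(14) = mex{2,1,0,4,2} = 3
G(15) = mex{3,0,1,0,3} = 2
G(16) = mex{2,1,0,1,4} = 3
G(17) = mex{3,2,1,0,0} = 4
G(18) = mex{4,3,2,1,1} = 0
G(19) = mex{0,2,3,2,0} = 1
G(20) = mex{1,3,2,3,1} = 0
G(21) = mex{0,4,3,2,2} = 1
G(22) = mex{1,0,4,3,3} = 2
G(23) = mex{2,1,0,4,2} = 3
G(24) = mex{3,0,1,0,3} = 2
G(25) = mex{2,1,0,1,4} = 3
G(26) = mex{3,2,1,0,0} = 4
G(27) = mex{4,3,2,1,1} = 0
G(28) = mex{0,2,3,2,0} = 1
G(29) = mex{1,3,2,3,1} = 0
G(30) = mex{0,4,3,2,2} = 1
G(31) = mex{1,0,4,3,3} = 2
G(32) = mex{2,1,0,4,2} = 3
G(33) = mex{3,0,1,0,3} = 2
G(34) = mex{2,1,0,1,4} = 3

3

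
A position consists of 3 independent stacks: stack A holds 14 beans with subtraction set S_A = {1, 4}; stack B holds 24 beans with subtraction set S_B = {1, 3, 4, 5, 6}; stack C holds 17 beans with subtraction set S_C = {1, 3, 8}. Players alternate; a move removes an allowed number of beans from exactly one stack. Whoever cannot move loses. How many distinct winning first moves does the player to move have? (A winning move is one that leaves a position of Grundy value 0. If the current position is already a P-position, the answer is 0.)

0

Stack A, S = {1, 4}:
n :  0  1  2  3  4  5  6  7  8  9 10 11 12 13 14
G :  0  1  0  1  2  0  1  0  1  2  0  1  0  1  2
G_A(14) = 2.
Stack B, S = {1, 3, 4, 5, 6}:
G(0) = 0
G(1) = mex{0} = 1
G(2) = mex{1} = 0
G(3) = mex{0,0} = 1
G(4) = mex{1,1,0} = 2
G(5) = mex{2,0,1,0} = 3
G(6) = mex{3,1,0,1,0} = 2
G(7) = mex{2,2,1,0,1} = 3
G(8) = mex{3,3,2,1,0} = 4
G(9) = mex{4,2,3,2,1} = 0
G(10) = mex{0,3,2,3,2} = 1
G(11) = mex{1,4,3,2,3} = 0
G(12) = mex{0,0,4,3,2} = 1
G(13) = mex{1,1,0,4,3} = 2
G(14) = mex{2,0,1,0,4} = 3
G(15) = mex{3,1,0,1,0} = 2
G(16) = mex{2,2,1,0,1} = 3
G(17) = mex{3,3,2,1,0} = 4
G(18) = mex{4,2,3,2,1} = 0
G(19) = mex{0,3,2,3,2} = 1
G(20) = mex{1,4,3,2,3} = 0
G(21) = mex{0,0,4,3,2} = 1
G(22) = mex{1,1,0,4,3} = 2
G(23) = mex{2,0,1,0,4} = 3
G(24) = mex{3,1,0,1,0} = 2
G_B(24) = 2.
Stack C, S = {1, 3, 8}:
n :  0  1  2  3  4  5  6  7  8  9 10 11 12 13 14 15 16 17
G :  0  1  0  1  0  1  0  1  2  3  2  0  1  0  1  0  1  0
G_C(17) = 0.
Combined Grundy value = 2 ⊕ 2 ⊕ 0 = 0.
A winning move leaves total XOR = 0, i.e. changes one component's Grundy value g to g ⊕ X where X is the current total.
Stack A: target g' = 2⊕0 = 2, but every legal move changes the Grundy value (mex property), so 0 moves.
Stack B: target g' = 2⊕0 = 2, but every legal move changes the Grundy value (mex property), so 0 moves.
Stack C: target g' = 0⊕0 = 0, but every legal move changes the Grundy value (mex property), so 0 moves.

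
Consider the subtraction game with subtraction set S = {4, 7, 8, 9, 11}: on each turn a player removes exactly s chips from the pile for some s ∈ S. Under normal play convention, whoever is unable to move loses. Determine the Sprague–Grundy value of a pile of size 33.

G(0) = 0
G(1) = mex{} = 0
G(2) = mex{} = 0
G(3) = mex{} = 0
G(4) = mex{0} = 1
G(5) = mex{0} = 1
G(6) = mex{0} = 1
G(7) = mex{0,0} = 1
G(8) = mex{1,0,0} = 2
G(9) = mex{1,0,0,0} = 2
G(10) = mex{1,0,0,0} = 2
G(11) = mex{1,1,0,0,0} = 2
G(12) = mex{2,1,1,0,0} = 3
G(13) = mex{2,1,1,1,0} = 3
G(14) = mex{2,1,1,1,0} = 3
G(15) = mex{2,2,1,1,1} = 0
G(16) = mex{3,2,2,1,1} = 0
G(17) = mex{3,2,2,2,1} = 0
G(18) = mex{3,2,2,2,1} = 0
G(19) = mex{0,3,2,2,2} = 1
G(20) = mex{0,3,3,2,2} = 1
G(21) = mex{0,3,3,3,2} = 1
G(22) = mex{0,0,3,3,2} = 1
G(23) = mex{1,0,0,3,3} = 2
G(24) = mex{1,0,0,0,3} = 2
G(25) = mex{1,0,0,0,3} = 2
G(26) = mex{1,1,0,0,0} = 2
G(27) = mex{2,1,1,0,0} = 3
G(28) = mex{2,1,1,1,0} = 3
G(29) = mex{2,1,1,1,0} = 3
G(30) = mex{2,2,1,1,1} = 0
G(31) = mex{3,2,2,1,1} = 0
G(32) = mex{3,2,2,2,1} = 0
G(33) = mex{3,2,2,2,1} = 0

0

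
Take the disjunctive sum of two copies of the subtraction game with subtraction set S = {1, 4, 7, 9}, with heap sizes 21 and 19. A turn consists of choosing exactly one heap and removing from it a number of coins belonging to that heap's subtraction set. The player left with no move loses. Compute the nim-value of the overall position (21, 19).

1

All heaps use S = {1, 4, 7, 9}:
G(0) = 0
G(1) = mex{0} = 1
G(2) = mex{1} = 0
G(3) = mex{0} = 1
G(4) = mex{1,0} = 2
G(5) = mex{2,1} = 0
G(6) = mex{0,0} = 1
G(7) = mex{1,1,0} = 2
G(8) = mex{2,2,1} = 0
G(9) = mex{0,0,0,0} = 1
G(10) = mex{1,1,1,1} = 0
G(11) = mex{0,2,2,0} = 1
G(12) = mex{1,0,0,1} = 2
G(13) = mex{2,1,1,2} = 0
G(14) = mex{0,0,2,0} = 1
G(15) = mex{1,1,0,1} = 2
G(16) = mex{2,2,1,2} = 0
G(17) = mex{0,0,0,0} = 1
G(18) = mex{1,1,1,1} = 0
G(19) = mex{0,2,2,0} = 1
G(20) = mex{1,0,0,1} = 2
G(21) = mex{2,1,1,2} = 0
Heap A: G(21) = 0.
Heap B: G(19) = 1.
Combined Grundy value = 0 ⊕ 1 = 1.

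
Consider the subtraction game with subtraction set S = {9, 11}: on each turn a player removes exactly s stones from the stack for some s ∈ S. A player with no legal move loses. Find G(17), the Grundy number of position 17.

n :  0  1  2  3  4  5  6  7  8  9 10 11 12 13 14 15 16 17
G :  0  0  0  0  0  0  0  0  0  1  1  1  1  1  1  1  1  1

1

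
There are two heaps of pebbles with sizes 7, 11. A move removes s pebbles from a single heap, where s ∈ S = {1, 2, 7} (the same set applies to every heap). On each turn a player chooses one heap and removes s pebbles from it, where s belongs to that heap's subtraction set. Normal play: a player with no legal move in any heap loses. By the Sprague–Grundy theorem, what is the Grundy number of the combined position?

All heaps use S = {1, 2, 7}:
G(0) = 0
G(1) = mex{0} = 1
G(2) = mex{1,0} = 2
G(3) = mex{2,1} = 0
G(4) = mex{0,2} = 1
G(5) = mex{1,0} = 2
G(6) = mex{2,1} = 0
G(7) = mex{0,2,0} = 1
G(8) = mex{1,0,1} = 2
G(9) = mex{2,1,2} = 0
G(10) = mex{0,2,0} = 1
G(11) = mex{1,0,1} = 2
Heap A: G(7) = 1.
Heap B: G(11) = 2.
Combined Grundy value = 1 ⊕ 2 = 3.

3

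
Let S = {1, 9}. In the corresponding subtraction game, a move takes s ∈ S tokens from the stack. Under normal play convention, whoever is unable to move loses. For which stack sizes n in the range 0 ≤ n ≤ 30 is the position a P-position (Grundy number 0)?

0, 2, 4, 6, 8, 10, 12, 14, 16, 18, 20, 22, 24, 26, 28, 30

n :  0  1  2  3  4  5  6  7  8  9 10 11 12 13 14 15 16 17 18 19 20 21 22 23 24 25 26 27 28 29 30
G :  0  1  0  1  0  1  0  1  0  1  0  1  0  1  0  1  0  1  0  1  0  1  0  1  0  1  0  1  0  1  0
P-positions are exactly the n with G(n) = 0.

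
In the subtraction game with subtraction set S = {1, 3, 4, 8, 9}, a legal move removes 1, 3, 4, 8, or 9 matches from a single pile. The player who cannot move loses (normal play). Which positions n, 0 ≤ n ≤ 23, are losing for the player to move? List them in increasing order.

n :  0  1  2  3  4  5  6  7  8  9 10 11 12 13 14 15 16 17 18 19 20 21 22 23
G :  0  1  0  1  2  3  2  0  1  4  3  2  0  1  0  1  2  3  2  0  1  4  3  2
P-positions are exactly the n with G(n) = 0.

0, 2, 7, 12, 14, 19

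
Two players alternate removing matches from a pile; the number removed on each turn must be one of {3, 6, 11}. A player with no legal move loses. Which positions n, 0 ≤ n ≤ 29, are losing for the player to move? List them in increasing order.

0, 1, 2, 9, 10, 14, 18, 19, 23, 27, 28

G(0) = 0
G(1) = mex{} = 0
G(2) = mex{} = 0
G(3) = mex{0} = 1
G(4) = mex{0} = 1
G(5) = mex{0} = 1
G(6) = mex{1,0} = 2
G(7) = mex{1,0} = 2
G(8) = mex{1,0} = 2
G(9) = mex{2,1} = 0
G(10) = mex{2,1} = 0
G(11) = mex{2,1,0} = 3
G(12) = mex{0,2,0} = 1
G(13) = mex{0,2,0} = 1
G(14) = mex{3,2,1} = 0
G(15) = mex{1,0,1} = 2
G(16) = mex{1,0,1} = 2
G(17) = mex{0,3,2} = 1
G(18) = mex{2,1,2} = 0
G(19) = mex{2,1,2} = 0
G(20) = mex{1,0,0} = 2
G(21) = mex{0,2,0} = 1
G(22) = mex{0,2,3} = 1
G(23) = mex{2,1,1} = 0
G(24) = mex{1,0,1} = 2
G(25) = mex{1,0,0} = 2
G(26) = mex{0,2,2} = 1
G(27) = mex{2,1,2} = 0
G(28) = mex{2,1,1} = 0
G(29) = mex{1,0,0} = 2
P-positions are exactly the n with G(n) = 0.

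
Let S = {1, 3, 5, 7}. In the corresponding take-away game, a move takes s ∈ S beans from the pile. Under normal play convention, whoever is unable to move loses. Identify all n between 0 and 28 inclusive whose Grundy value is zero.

0, 2, 4, 6, 8, 10, 12, 14, 16, 18, 20, 22, 24, 26, 28

G(0) = 0
G(1) = mex{0} = 1
G(2) = mex{1} = 0
G(3) = mex{0,0} = 1
G(4) = mex{1,1} = 0
G(5) = mex{0,0,0} = 1
G(6) = mex{1,1,1} = 0
G(7) = mex{0,0,0,0} = 1
G(8) = mex{1,1,1,1} = 0
G(9) = mex{0,0,0,0} = 1
G(10) = mex{1,1,1,1} = 0
G(11) = mex{0,0,0,0} = 1
G(12) = mex{1,1,1,1} = 0
G(13) = mex{0,0,0,0} = 1
G(14) = mex{1,1,1,1} = 0
G(15) = mex{0,0,0,0} = 1
G(16) = mex{1,1,1,1} = 0
G(17) = mex{0,0,0,0} = 1
G(18) = mex{1,1,1,1} = 0
G(19) = mex{0,0,0,0} = 1
G(20) = mex{1,1,1,1} = 0
G(21) = mex{0,0,0,0} = 1
G(22) = mex{1,1,1,1} = 0
G(23) = mex{0,0,0,0} = 1
G(24) = mex{1,1,1,1} = 0
G(25) = mex{0,0,0,0} = 1
G(26) = mex{1,1,1,1} = 0
G(27) = mex{0,0,0,0} = 1
G(28) = mex{1,1,1,1} = 0
P-positions are exactly the n with G(n) = 0.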